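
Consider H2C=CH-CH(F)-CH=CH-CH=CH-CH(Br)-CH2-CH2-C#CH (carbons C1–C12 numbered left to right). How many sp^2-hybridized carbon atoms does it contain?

6

C1: sp2 ✓
C2: sp2 ✓
C3: sp3
C4: sp2 ✓
C5: sp2 ✓
C6: sp2 ✓
C7: sp2 ✓
C8: sp3
C9: sp3
C10: sp3
C11: sp
C12: sp
C1, C2, C4, C5, C6, C7 → 6 sp2 carbons.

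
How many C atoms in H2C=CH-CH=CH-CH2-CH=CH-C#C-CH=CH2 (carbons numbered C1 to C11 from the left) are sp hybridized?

2

C1: sp2
C2: sp2
C3: sp2
C4: sp2
C5: sp3
C6: sp2
C7: sp2
C8: sp ✓
C9: sp ✓
C10: sp2
C11: sp2
C8, C9 → 2 sp carbons.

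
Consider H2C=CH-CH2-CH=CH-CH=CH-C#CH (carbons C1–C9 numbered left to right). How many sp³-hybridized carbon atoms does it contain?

1

C1: sp2
C2: sp2
C3: sp3 ✓
C4: sp2
C5: sp2
C6: sp2
C7: sp2
C8: sp
C9: sp
C3 → 1 sp3 carbon.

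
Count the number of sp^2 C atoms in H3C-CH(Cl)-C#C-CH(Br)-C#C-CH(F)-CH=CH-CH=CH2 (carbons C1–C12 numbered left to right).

4

C1: sp3
C2: sp3
C3: sp
C4: sp
C5: sp3
C6: sp
C7: sp
C8: sp3
C9: sp2 ✓
C10: sp2 ✓
C11: sp2 ✓
C12: sp2 ✓
C9, C10, C11, C12 → 4 sp2 carbons.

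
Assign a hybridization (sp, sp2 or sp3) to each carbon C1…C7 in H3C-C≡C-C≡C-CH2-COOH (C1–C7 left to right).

C1 sp3, C2 sp, C3 sp, C4 sp, C5 sp, C6 sp3, C7 sp2

C1: 4 σ bonds; 4 regions of electron density → sp3.
C2 carries 2 σ bonds, plus two π bonds, giving a steric number of 2, so it is sp.
C3 (2 σ bonds, plus two π bonds) has steric number 2: sp.
C4: 2 σ bonds, plus two π bonds — 2 electron domains, sp.
C5 (2 σ bonds, plus two π bonds) has steric number 2: sp.
C6 is sp3: 4 σ bonds, 4 electron-density regions.
C7 (3 σ bonds, plus one π bond) has steric number 3: sp2.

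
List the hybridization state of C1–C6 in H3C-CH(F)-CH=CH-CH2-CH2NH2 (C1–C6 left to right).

C1 sp3, C2 sp3, C3 sp2, C4 sp2, C5 sp3, C6 sp3

C1 is sp3: 4 σ bonds, 4 electron-density regions.
C2 carries 4 σ bonds, giving a steric number of 4, so it is sp3.
C3 carries 3 σ bonds, plus one π bond, giving a steric number of 3, so it is sp2.
C4 (3 σ bonds, plus one π bond) has steric number 3: sp2.
C5: 4 σ bonds — 4 electron domains, sp3.
C6: 4 σ bonds — 4 electron domains, sp3.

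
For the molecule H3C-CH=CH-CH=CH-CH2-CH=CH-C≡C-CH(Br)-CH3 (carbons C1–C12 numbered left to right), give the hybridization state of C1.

C1 (4 σ bonds) has steric number 4: sp3.

sp^3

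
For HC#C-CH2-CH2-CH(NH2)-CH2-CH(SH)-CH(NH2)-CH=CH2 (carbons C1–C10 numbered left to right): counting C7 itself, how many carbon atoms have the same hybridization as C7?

6

C7 is sp3 (only σ bonds).
C1: sp
C2: sp
C3: sp3 ✓
C4: sp3 ✓
C5: sp3 ✓
C6: sp3 ✓
C7: sp3 ✓
C8: sp3 ✓
C9: sp2
C10: sp2
6 carbons are sp3.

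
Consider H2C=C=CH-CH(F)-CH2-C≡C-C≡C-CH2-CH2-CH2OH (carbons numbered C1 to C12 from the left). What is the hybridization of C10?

C10 (4 σ bonds) has steric number 4: sp3.

sp^3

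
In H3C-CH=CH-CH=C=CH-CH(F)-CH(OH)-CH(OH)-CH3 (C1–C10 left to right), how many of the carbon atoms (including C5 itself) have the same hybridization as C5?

C5 is sp (two π bonds).
C1: sp3
C2: sp2
C3: sp2
C4: sp2
C5: sp ✓
C6: sp2
C7: sp3
C8: sp3
C9: sp3
C10: sp3
1 carbon is sp.

1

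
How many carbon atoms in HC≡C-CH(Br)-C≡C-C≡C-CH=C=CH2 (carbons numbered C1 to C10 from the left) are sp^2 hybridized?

2

C1: sp
C2: sp
C3: sp3
C4: sp
C5: sp
C6: sp
C7: sp
C8: sp2 ✓
C9: sp
C10: sp2 ✓
C8, C10 → 2 sp2 carbons.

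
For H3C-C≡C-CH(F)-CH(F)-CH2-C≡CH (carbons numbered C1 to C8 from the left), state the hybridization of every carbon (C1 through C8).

C1 sp3, C2 sp, C3 sp, C4 sp3, C5 sp3, C6 sp3, C7 sp, C8 sp

C1 is sp3: 4 σ bonds, 4 electron-density regions.
C2 (2 σ bonds, plus two π bonds) has steric number 2: sp.
C3 (2 σ bonds, plus two π bonds) has steric number 2: sp.
C4: 4 σ bonds; 4 regions of electron density → sp3.
C5 (4 σ bonds) has steric number 4: sp3.
C6: 4 σ bonds — 4 electron domains, sp3.
C7 is sp: 2 σ bonds, plus two π bonds, 2 electron-density regions.
C8 carries 2 σ bonds, plus two π bonds, giving a steric number of 2, so it is sp.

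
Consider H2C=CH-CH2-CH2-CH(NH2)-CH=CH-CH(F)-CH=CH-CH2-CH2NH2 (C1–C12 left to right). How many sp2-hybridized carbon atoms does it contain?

C1: sp2 ✓
C2: sp2 ✓
C3: sp3
C4: sp3
C5: sp3
C6: sp2 ✓
C7: sp2 ✓
C8: sp3
C9: sp2 ✓
C10: sp2 ✓
C11: sp3
C12: sp3
C1, C2, C6, C7, C9, C10 → 6 sp2 carbons.

6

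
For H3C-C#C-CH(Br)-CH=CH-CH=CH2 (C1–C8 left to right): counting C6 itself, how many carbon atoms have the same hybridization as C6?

4

C6 is sp2 (one π bond).
C1: sp3
C2: sp
C3: sp
C4: sp3
C5: sp2 ✓
C6: sp2 ✓
C7: sp2 ✓
C8: sp2 ✓
4 carbons are sp2.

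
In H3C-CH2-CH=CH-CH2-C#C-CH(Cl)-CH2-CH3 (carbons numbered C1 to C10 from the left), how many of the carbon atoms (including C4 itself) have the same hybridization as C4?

2

C4 is sp2 (one π bond).
C1: sp3
C2: sp3
C3: sp2 ✓
C4: sp2 ✓
C5: sp3
C6: sp
C7: sp
C8: sp3
C9: sp3
C10: sp3
2 carbons are sp2.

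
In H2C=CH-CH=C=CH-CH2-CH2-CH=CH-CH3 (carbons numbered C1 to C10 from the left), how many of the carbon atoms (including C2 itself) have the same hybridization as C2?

6

C2 is sp2 (one π bond).
C1: sp2 ✓
C2: sp2 ✓
C3: sp2 ✓
C4: sp
C5: sp2 ✓
C6: sp3
C7: sp3
C8: sp2 ✓
C9: sp2 ✓
C10: sp3
6 carbons are sp2.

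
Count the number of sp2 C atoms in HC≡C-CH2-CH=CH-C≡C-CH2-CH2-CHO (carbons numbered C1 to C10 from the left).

C1: sp
C2: sp
C3: sp3
C4: sp2 ✓
C5: sp2 ✓
C6: sp
C7: sp
C8: sp3
C9: sp3
C10: sp2 ✓
C4, C5, C10 → 3 sp2 carbons.

3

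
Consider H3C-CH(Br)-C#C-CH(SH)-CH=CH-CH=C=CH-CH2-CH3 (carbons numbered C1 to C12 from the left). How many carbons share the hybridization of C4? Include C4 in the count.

3

C4 is sp (two π bonds).
C1: sp3
C2: sp3
C3: sp ✓
C4: sp ✓
C5: sp3
C6: sp2
C7: sp2
C8: sp2
C9: sp ✓
C10: sp2
C11: sp3
C12: sp3
3 carbons are sp.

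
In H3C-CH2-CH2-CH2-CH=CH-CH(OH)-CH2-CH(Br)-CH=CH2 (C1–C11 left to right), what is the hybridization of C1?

sp³

C1 (4 σ bonds) has steric number 4: sp3.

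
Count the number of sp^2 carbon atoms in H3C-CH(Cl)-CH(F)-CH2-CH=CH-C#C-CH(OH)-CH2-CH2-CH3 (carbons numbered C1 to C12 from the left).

C1: sp3
C2: sp3
C3: sp3
C4: sp3
C5: sp2 ✓
C6: sp2 ✓
C7: sp
C8: sp
C9: sp3
C10: sp3
C11: sp3
C12: sp3
C5, C6 → 2 sp2 carbons.

2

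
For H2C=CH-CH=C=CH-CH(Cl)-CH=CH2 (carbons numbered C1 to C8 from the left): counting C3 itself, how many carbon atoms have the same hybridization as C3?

C3 is sp2 (one π bond).
C1: sp2 ✓
C2: sp2 ✓
C3: sp2 ✓
C4: sp
C5: sp2 ✓
C6: sp3
C7: sp2 ✓
C8: sp2 ✓
6 carbons are sp2.

6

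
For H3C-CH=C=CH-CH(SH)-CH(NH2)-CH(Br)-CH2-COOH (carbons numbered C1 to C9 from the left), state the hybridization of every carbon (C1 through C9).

C1 (4 σ bonds) has steric number 4: sp3.
C2: 3 σ bonds, plus one π bond — 3 electron domains, sp2.
C3 (2 σ bonds, plus two π bonds) has steric number 2: sp.
C4 — 3 σ bonds, plus one π bond. Steric number 3, so sp2.
C5 (4 σ bonds) has steric number 4: sp3.
C6 — 4 σ bonds. Steric number 4, so sp3.
C7 has 4 σ bonds: steric number 4 → sp3.
C8 — 4 σ bonds. Steric number 4, so sp3.
C9 carries 3 σ bonds, plus one π bond, giving a steric number of 3, so it is sp2.

C1 sp3, C2 sp2, C3 sp, C4 sp2, C5 sp3, C6 sp3, C7 sp3, C8 sp3, C9 sp2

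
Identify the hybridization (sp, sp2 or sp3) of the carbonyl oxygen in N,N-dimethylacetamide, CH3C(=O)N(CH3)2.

sp2

The carbonyl oxygen has 1 σ bond and 2 lone pairs, plus one π bond: steric number 3 → sp2.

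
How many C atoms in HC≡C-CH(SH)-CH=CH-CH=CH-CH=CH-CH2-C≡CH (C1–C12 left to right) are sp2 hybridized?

C1: sp
C2: sp
C3: sp3
C4: sp2 ✓
C5: sp2 ✓
C6: sp2 ✓
C7: sp2 ✓
C8: sp2 ✓
C9: sp2 ✓
C10: sp3
C11: sp
C12: sp
C4, C5, C6, C7, C8, C9 → 6 sp2 carbons.

6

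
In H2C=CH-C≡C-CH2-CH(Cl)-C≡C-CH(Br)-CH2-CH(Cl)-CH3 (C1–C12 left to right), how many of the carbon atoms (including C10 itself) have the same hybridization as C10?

6

C10 is sp3 (only σ bonds).
C1: sp2
C2: sp2
C3: sp
C4: sp
C5: sp3 ✓
C6: sp3 ✓
C7: sp
C8: sp
C9: sp3 ✓
C10: sp3 ✓
C11: sp3 ✓
C12: sp3 ✓
6 carbons are sp3.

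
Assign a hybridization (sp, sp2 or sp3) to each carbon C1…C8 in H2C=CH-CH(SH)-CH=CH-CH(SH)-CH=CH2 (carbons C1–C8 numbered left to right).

C1 sp2, C2 sp2, C3 sp3, C4 sp2, C5 sp2, C6 sp3, C7 sp2, C8 sp2

C1 is sp2: 3 σ bonds, plus one π bond, 3 electron-density regions.
C2: 3 σ bonds, plus one π bond — 3 electron domains, sp2.
C3: 4 σ bonds — 4 electron domains, sp3.
C4 — 3 σ bonds, plus one π bond. Steric number 3, so sp2.
C5: 3 σ bonds, plus one π bond; 3 regions of electron density → sp2.
C6 (4 σ bonds) has steric number 4: sp3.
C7 carries 3 σ bonds, plus one π bond, giving a steric number of 3, so it is sp2.
C8: 3 σ bonds, plus one π bond; 3 regions of electron density → sp2.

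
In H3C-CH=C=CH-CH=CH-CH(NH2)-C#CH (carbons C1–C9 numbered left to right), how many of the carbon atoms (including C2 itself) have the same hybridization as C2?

4

C2 is sp2 (one π bond).
C1: sp3
C2: sp2 ✓
C3: sp
C4: sp2 ✓
C5: sp2 ✓
C6: sp2 ✓
C7: sp3
C8: sp
C9: sp
4 carbons are sp2.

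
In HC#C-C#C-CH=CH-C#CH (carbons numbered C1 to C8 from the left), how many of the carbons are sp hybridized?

6

C1: sp ✓
C2: sp ✓
C3: sp ✓
C4: sp ✓
C5: sp2
C6: sp2
C7: sp ✓
C8: sp ✓
C1, C2, C3, C4, C7, C8 → 6 sp carbons.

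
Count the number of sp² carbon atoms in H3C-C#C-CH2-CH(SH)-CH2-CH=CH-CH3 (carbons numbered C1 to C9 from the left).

C1: sp3
C2: sp
C3: sp
C4: sp3
C5: sp3
C6: sp3
C7: sp2 ✓
C8: sp2 ✓
C9: sp3
C7, C8 → 2 sp2 carbons.

2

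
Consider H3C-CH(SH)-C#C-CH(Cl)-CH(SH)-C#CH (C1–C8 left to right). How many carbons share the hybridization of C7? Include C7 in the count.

4

C7 is sp (two π bonds).
C1: sp3
C2: sp3
C3: sp ✓
C4: sp ✓
C5: sp3
C6: sp3
C7: sp ✓
C8: sp ✓
4 carbons are sp.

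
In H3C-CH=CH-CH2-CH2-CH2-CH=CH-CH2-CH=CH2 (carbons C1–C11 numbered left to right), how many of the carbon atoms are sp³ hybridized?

C1: sp3 ✓
C2: sp2
C3: sp2
C4: sp3 ✓
C5: sp3 ✓
C6: sp3 ✓
C7: sp2
C8: sp2
C9: sp3 ✓
C10: sp2
C11: sp2
C1, C4, C5, C6, C9 → 5 sp3 carbons.

5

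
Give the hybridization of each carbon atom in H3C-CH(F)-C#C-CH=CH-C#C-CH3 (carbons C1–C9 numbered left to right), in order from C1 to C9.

C1 sp3, C2 sp3, C3 sp, C4 sp, C5 sp2, C6 sp2, C7 sp, C8 sp, C9 sp3

C1 has 4 σ bonds: steric number 4 → sp3.
C2 — 4 σ bonds. Steric number 4, so sp3.
C3 is sp: 2 σ bonds, plus two π bonds, 2 electron-density regions.
C4 carries 2 σ bonds, plus two π bonds, giving a steric number of 2, so it is sp.
C5 carries 3 σ bonds, plus one π bond, giving a steric number of 3, so it is sp2.
C6 is sp2: 3 σ bonds, plus one π bond, 3 electron-density regions.
C7 is sp: 2 σ bonds, plus two π bonds, 2 electron-density regions.
C8: 2 σ bonds, plus two π bonds — 2 electron domains, sp.
C9 has 4 σ bonds: steric number 4 → sp3.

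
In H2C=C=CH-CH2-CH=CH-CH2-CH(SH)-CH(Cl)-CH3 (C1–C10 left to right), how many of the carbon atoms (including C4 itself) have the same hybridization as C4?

5

C4 is sp3 (only σ bonds).
C1: sp2
C2: sp
C3: sp2
C4: sp3 ✓
C5: sp2
C6: sp2
C7: sp3 ✓
C8: sp3 ✓
C9: sp3 ✓
C10: sp3 ✓
5 carbons are sp3.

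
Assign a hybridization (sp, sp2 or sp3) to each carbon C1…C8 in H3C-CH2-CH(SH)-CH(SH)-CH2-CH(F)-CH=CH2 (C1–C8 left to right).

C1: 4 σ bonds — 4 electron domains, sp3.
C2: 4 σ bonds — 4 electron domains, sp3.
C3 has 4 σ bonds: steric number 4 → sp3.
C4: 4 σ bonds; 4 regions of electron density → sp3.
C5: 4 σ bonds; 4 regions of electron density → sp3.
C6 has 4 σ bonds: steric number 4 → sp3.
C7 carries 3 σ bonds, plus one π bond, giving a steric number of 3, so it is sp2.
C8 — 3 σ bonds, plus one π bond. Steric number 3, so sp2.

C1 sp3, C2 sp3, C3 sp3, C4 sp3, C5 sp3, C6 sp3, C7 sp2, C8 sp2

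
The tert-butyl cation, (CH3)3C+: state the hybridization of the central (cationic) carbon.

Three σ bonds and an empty p orbital; no lone pair → steric number 3 → sp2 and planar.

sp²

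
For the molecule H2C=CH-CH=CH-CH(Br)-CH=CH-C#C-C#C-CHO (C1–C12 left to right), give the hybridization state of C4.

sp2

C4 is sp2: 3 σ bonds, plus one π bond, 3 electron-density regions.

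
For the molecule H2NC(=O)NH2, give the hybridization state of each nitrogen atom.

Both N lone pairs are conjugated with the C=O; planar sp2.

sp²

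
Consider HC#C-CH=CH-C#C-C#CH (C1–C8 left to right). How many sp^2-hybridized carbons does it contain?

2

C1: sp
C2: sp
C3: sp2 ✓
C4: sp2 ✓
C5: sp
C6: sp
C7: sp
C8: sp
C3, C4 → 2 sp2 carbons.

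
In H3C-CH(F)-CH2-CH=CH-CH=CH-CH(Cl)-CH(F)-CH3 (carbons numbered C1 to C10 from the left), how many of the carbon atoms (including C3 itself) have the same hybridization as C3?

6

C3 is sp3 (only σ bonds).
C1: sp3 ✓
C2: sp3 ✓
C3: sp3 ✓
C4: sp2
C5: sp2
C6: sp2
C7: sp2
C8: sp3 ✓
C9: sp3 ✓
C10: sp3 ✓
6 carbons are sp3.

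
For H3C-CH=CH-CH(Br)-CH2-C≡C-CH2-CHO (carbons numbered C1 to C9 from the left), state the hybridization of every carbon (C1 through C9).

C1 sp3, C2 sp2, C3 sp2, C4 sp3, C5 sp3, C6 sp, C7 sp, C8 sp3, C9 sp2

C1 carries 4 σ bonds, giving a steric number of 4, so it is sp3.
C2 (3 σ bonds, plus one π bond) has steric number 3: sp2.
C3 carries 3 σ bonds, plus one π bond, giving a steric number of 3, so it is sp2.
C4: 4 σ bonds — 4 electron domains, sp3.
C5 has 4 σ bonds: steric number 4 → sp3.
C6: 2 σ bonds, plus two π bonds — 2 electron domains, sp.
C7: 2 σ bonds, plus two π bonds — 2 electron domains, sp.
C8 carries 4 σ bonds, giving a steric number of 4, so it is sp3.
C9 is sp2: 3 σ bonds, plus one π bond, 3 electron-density regions.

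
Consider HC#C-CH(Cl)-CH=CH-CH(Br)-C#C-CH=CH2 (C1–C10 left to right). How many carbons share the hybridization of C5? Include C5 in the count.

4

C5 is sp2 (one π bond).
C1: sp
C2: sp
C3: sp3
C4: sp2 ✓
C5: sp2 ✓
C6: sp3
C7: sp
C8: sp
C9: sp2 ✓
C10: sp2 ✓
4 carbons are sp2.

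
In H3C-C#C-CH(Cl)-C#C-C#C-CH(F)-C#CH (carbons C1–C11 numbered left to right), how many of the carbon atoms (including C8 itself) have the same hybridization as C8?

8

C8 is sp (two π bonds).
C1: sp3
C2: sp ✓
C3: sp ✓
C4: sp3
C5: sp ✓
C6: sp ✓
C7: sp ✓
C8: sp ✓
C9: sp3
C10: sp ✓
C11: sp ✓
8 carbons are sp.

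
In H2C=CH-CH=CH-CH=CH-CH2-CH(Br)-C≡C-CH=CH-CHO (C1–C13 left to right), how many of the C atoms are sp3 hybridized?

2

C1: sp2
C2: sp2
C3: sp2
C4: sp2
C5: sp2
C6: sp2
C7: sp3 ✓
C8: sp3 ✓
C9: sp
C10: sp
C11: sp2
C12: sp2
C13: sp2
C7, C8 → 2 sp3 carbons.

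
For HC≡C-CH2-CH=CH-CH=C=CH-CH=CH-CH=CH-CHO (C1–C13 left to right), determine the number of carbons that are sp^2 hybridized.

C1: sp
C2: sp
C3: sp3
C4: sp2 ✓
C5: sp2 ✓
C6: sp2 ✓
C7: sp
C8: sp2 ✓
C9: sp2 ✓
C10: sp2 ✓
C11: sp2 ✓
C12: sp2 ✓
C13: sp2 ✓
C4, C5, C6, C8, C9, C10, C11, C12, C13 → 9 sp2 carbons.

9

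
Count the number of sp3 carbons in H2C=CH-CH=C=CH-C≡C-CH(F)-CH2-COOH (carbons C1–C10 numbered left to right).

C1: sp2
C2: sp2
C3: sp2
C4: sp
C5: sp2
C6: sp
C7: sp
C8: sp3 ✓
C9: sp3 ✓
C10: sp2
C8, C9 → 2 sp3 carbons.

2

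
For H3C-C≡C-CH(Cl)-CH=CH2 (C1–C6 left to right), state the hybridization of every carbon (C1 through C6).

C1 (4 σ bonds) has steric number 4: sp3.
C2 carries 2 σ bonds, plus two π bonds, giving a steric number of 2, so it is sp.
C3 — 2 σ bonds, plus two π bonds. Steric number 2, so sp.
C4 carries 4 σ bonds, giving a steric number of 4, so it is sp3.
C5 (3 σ bonds, plus one π bond) has steric number 3: sp2.
C6 has 3 σ bonds, plus one π bond: steric number 3 → sp2.

C1 sp3, C2 sp, C3 sp, C4 sp3, C5 sp2, C6 sp2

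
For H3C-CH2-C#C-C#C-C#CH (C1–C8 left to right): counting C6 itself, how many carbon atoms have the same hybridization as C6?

C6 is sp (two π bonds).
C1: sp3
C2: sp3
C3: sp ✓
C4: sp ✓
C5: sp ✓
C6: sp ✓
C7: sp ✓
C8: sp ✓
6 carbons are sp.

6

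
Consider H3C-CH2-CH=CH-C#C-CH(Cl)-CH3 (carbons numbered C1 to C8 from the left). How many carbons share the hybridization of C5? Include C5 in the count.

2

C5 is sp (two π bonds).
C1: sp3
C2: sp3
C3: sp2
C4: sp2
C5: sp ✓
C6: sp ✓
C7: sp3
C8: sp3
2 carbons are sp.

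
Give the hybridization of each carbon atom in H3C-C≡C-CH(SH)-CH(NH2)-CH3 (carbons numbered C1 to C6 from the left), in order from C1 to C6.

C1 carries 4 σ bonds, giving a steric number of 4, so it is sp3.
C2 carries 2 σ bonds, plus two π bonds, giving a steric number of 2, so it is sp.
C3 carries 2 σ bonds, plus two π bonds, giving a steric number of 2, so it is sp.
C4: 4 σ bonds; 4 regions of electron density → sp3.
C5 has 4 σ bonds: steric number 4 → sp3.
C6 is sp3: 4 σ bonds, 4 electron-density regions.

C1 sp3, C2 sp, C3 sp, C4 sp3, C5 sp3, C6 sp3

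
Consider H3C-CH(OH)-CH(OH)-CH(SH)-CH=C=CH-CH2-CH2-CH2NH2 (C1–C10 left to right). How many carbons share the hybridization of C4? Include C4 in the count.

7

C4 is sp3 (only σ bonds).
C1: sp3 ✓
C2: sp3 ✓
C3: sp3 ✓
C4: sp3 ✓
C5: sp2
C6: sp
C7: sp2
C8: sp3 ✓
C9: sp3 ✓
C10: sp3 ✓
7 carbons are sp3.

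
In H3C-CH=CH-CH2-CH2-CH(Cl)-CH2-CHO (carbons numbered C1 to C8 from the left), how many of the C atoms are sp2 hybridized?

3

C1: sp3
C2: sp2 ✓
C3: sp2 ✓
C4: sp3
C5: sp3
C6: sp3
C7: sp3
C8: sp2 ✓
C2, C3, C8 → 3 sp2 carbons.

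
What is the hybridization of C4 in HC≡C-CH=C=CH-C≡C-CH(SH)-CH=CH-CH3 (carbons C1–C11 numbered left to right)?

C4: 2 σ bonds, plus two π bonds; 2 regions of electron density → sp.

sp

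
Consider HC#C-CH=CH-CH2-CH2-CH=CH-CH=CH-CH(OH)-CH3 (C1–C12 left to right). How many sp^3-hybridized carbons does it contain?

4

C1: sp
C2: sp
C3: sp2
C4: sp2
C5: sp3 ✓
C6: sp3 ✓
C7: sp2
C8: sp2
C9: sp2
C10: sp2
C11: sp3 ✓
C12: sp3 ✓
C5, C6, C11, C12 → 4 sp3 carbons.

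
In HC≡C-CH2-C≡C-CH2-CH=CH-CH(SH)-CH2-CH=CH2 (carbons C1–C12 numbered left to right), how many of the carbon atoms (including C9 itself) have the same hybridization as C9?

4

C9 is sp3 (only σ bonds).
C1: sp
C2: sp
C3: sp3 ✓
C4: sp
C5: sp
C6: sp3 ✓
C7: sp2
C8: sp2
C9: sp3 ✓
C10: sp3 ✓
C11: sp2
C12: sp2
4 carbons are sp3.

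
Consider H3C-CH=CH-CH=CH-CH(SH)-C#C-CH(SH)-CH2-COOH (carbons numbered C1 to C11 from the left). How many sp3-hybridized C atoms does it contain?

C1: sp3 ✓
C2: sp2
C3: sp2
C4: sp2
C5: sp2
C6: sp3 ✓
C7: sp
C8: sp
C9: sp3 ✓
C10: sp3 ✓
C11: sp2
C1, C6, C9, C10 → 4 sp3 carbons.

4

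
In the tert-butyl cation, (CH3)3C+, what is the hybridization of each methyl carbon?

Each methyl carbon is sp3: 4 σ bonds, 4 electron-density regions.

sp³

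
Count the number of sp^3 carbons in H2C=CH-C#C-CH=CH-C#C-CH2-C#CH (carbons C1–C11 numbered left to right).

C1: sp2
C2: sp2
C3: sp
C4: sp
C5: sp2
C6: sp2
C7: sp
C8: sp
C9: sp3 ✓
C10: sp
C11: sp
C9 → 1 sp3 carbon.

1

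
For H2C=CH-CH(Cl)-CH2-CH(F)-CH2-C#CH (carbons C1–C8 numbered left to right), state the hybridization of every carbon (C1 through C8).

C1 has 3 σ bonds, plus one π bond: steric number 3 → sp2.
C2: 3 σ bonds, plus one π bond — 3 electron domains, sp2.
C3 carries 4 σ bonds, giving a steric number of 4, so it is sp3.
C4 — 4 σ bonds. Steric number 4, so sp3.
C5 is sp3: 4 σ bonds, 4 electron-density regions.
C6 is sp3: 4 σ bonds, 4 electron-density regions.
C7 is sp: 2 σ bonds, plus two π bonds, 2 electron-density regions.
C8: 2 σ bonds, plus two π bonds; 2 regions of electron density → sp.

C1 sp2, C2 sp2, C3 sp3, C4 sp3, C5 sp3, C6 sp3, C7 sp, C8 sp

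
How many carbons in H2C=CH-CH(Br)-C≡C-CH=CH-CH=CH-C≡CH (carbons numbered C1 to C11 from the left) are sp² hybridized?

6

C1: sp2 ✓
C2: sp2 ✓
C3: sp3
C4: sp
C5: sp
C6: sp2 ✓
C7: sp2 ✓
C8: sp2 ✓
C9: sp2 ✓
C10: sp
C11: sp
C1, C2, C6, C7, C8, C9 → 6 sp2 carbons.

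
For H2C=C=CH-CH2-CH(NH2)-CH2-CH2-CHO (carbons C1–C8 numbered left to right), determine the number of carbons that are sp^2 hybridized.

3

C1: sp2 ✓
C2: sp
C3: sp2 ✓
C4: sp3
C5: sp3
C6: sp3
C7: sp3
C8: sp2 ✓
C1, C3, C8 → 3 sp2 carbons.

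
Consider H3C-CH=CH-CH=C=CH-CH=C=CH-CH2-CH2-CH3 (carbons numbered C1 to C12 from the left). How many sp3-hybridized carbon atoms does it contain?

4

C1: sp3 ✓
C2: sp2
C3: sp2
C4: sp2
C5: sp
C6: sp2
C7: sp2
C8: sp
C9: sp2
C10: sp3 ✓
C11: sp3 ✓
C12: sp3 ✓
C1, C10, C11, C12 → 4 sp3 carbons.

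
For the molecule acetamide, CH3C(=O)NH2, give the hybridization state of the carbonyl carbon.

sp^2

The carbonyl carbon carries 3 σ bonds, plus one π bond, giving a steric number of 3, so it is sp2.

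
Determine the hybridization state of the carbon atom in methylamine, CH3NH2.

The carbon atom — 4 σ bonds. Steric number 4, so sp3.

sp³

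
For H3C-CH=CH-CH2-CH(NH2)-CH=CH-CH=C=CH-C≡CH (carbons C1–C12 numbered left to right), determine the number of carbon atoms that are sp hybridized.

3

C1: sp3
C2: sp2
C3: sp2
C4: sp3
C5: sp3
C6: sp2
C7: sp2
C8: sp2
C9: sp ✓
C10: sp2
C11: sp ✓
C12: sp ✓
C9, C11, C12 → 3 sp carbons.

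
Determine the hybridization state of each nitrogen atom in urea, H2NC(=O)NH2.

Both N lone pairs are conjugated with the C=O; planar sp2.

sp^2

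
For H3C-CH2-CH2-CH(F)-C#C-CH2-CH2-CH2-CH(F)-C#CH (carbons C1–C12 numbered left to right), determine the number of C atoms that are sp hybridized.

4

C1: sp3
C2: sp3
C3: sp3
C4: sp3
C5: sp ✓
C6: sp ✓
C7: sp3
C8: sp3
C9: sp3
C10: sp3
C11: sp ✓
C12: sp ✓
C5, C6, C11, C12 → 4 sp carbons.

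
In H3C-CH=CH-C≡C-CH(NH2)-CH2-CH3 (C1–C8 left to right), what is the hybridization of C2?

C2 is sp2: 3 σ bonds, plus one π bond, 3 electron-density regions.

sp^2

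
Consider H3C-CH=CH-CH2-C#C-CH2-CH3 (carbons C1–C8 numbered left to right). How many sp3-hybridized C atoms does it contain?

4

C1: sp3 ✓
C2: sp2
C3: sp2
C4: sp3 ✓
C5: sp
C6: sp
C7: sp3 ✓
C8: sp3 ✓
C1, C4, C7, C8 → 4 sp3 carbons.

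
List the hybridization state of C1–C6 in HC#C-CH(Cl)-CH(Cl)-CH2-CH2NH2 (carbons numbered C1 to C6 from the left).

C1 is sp: 2 σ bonds, plus two π bonds, 2 electron-density regions.
C2: 2 σ bonds, plus two π bonds; 2 regions of electron density → sp.
C3 is sp3: 4 σ bonds, 4 electron-density regions.
C4 — 4 σ bonds. Steric number 4, so sp3.
C5: 4 σ bonds; 4 regions of electron density → sp3.
C6 — 4 σ bonds. Steric number 4, so sp3.

C1 sp, C2 sp, C3 sp3, C4 sp3, C5 sp3, C6 sp3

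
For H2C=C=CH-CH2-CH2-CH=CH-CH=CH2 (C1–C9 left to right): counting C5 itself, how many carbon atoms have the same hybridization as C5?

C5 is sp3 (only σ bonds).
C1: sp2
C2: sp
C3: sp2
C4: sp3 ✓
C5: sp3 ✓
C6: sp2
C7: sp2
C8: sp2
C9: sp2
2 carbons are sp3.

2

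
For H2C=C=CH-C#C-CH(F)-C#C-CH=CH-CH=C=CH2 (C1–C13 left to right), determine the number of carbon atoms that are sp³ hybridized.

1

C1: sp2
C2: sp
C3: sp2
C4: sp
C5: sp
C6: sp3 ✓
C7: sp
C8: sp
C9: sp2
C10: sp2
C11: sp2
C12: sp
C13: sp2
C6 → 1 sp3 carbon.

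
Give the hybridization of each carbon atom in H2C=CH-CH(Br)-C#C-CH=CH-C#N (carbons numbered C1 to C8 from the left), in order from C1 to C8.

C1 sp2, C2 sp2, C3 sp3, C4 sp, C5 sp, C6 sp2, C7 sp2, C8 sp

C1 — 3 σ bonds, plus one π bond. Steric number 3, so sp2.
C2 is sp2: 3 σ bonds, plus one π bond, 3 electron-density regions.
C3 is sp3: 4 σ bonds, 4 electron-density regions.
C4 carries 2 σ bonds, plus two π bonds, giving a steric number of 2, so it is sp.
C5 is sp: 2 σ bonds, plus two π bonds, 2 electron-density regions.
C6: 3 σ bonds, plus one π bond; 3 regions of electron density → sp2.
C7 has 3 σ bonds, plus one π bond: steric number 3 → sp2.
C8 is sp: 2 σ bonds, plus two π bonds, 2 electron-density regions.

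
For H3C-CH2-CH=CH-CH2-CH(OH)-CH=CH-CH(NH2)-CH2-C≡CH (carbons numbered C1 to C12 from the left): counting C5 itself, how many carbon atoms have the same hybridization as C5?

6

C5 is sp3 (only σ bonds).
C1: sp3 ✓
C2: sp3 ✓
C3: sp2
C4: sp2
C5: sp3 ✓
C6: sp3 ✓
C7: sp2
C8: sp2
C9: sp3 ✓
C10: sp3 ✓
C11: sp
C12: sp
6 carbons are sp3.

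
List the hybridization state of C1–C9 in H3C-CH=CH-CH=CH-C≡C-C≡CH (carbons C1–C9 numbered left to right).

C1 sp3, C2 sp2, C3 sp2, C4 sp2, C5 sp2, C6 sp, C7 sp, C8 sp, C9 sp

C1 is sp3: 4 σ bonds, 4 electron-density regions.
C2 is sp2: 3 σ bonds, plus one π bond, 3 electron-density regions.
C3 is sp2: 3 σ bonds, plus one π bond, 3 electron-density regions.
C4: 3 σ bonds, plus one π bond; 3 regions of electron density → sp2.
C5 carries 3 σ bonds, plus one π bond, giving a steric number of 3, so it is sp2.
C6: 2 σ bonds, plus two π bonds — 2 electron domains, sp.
C7 carries 2 σ bonds, plus two π bonds, giving a steric number of 2, so it is sp.
C8 has 2 σ bonds, plus two π bonds: steric number 2 → sp.
C9 is sp: 2 σ bonds, plus two π bonds, 2 electron-density regions.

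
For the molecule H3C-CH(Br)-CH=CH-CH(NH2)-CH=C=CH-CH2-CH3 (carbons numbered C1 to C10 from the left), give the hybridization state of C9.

sp3

C9: 4 σ bonds; 4 regions of electron density → sp3.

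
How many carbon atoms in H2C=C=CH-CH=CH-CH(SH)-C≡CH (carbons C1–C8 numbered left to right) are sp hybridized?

C1: sp2
C2: sp ✓
C3: sp2
C4: sp2
C5: sp2
C6: sp3
C7: sp ✓
C8: sp ✓
C2, C7, C8 → 3 sp carbons.

3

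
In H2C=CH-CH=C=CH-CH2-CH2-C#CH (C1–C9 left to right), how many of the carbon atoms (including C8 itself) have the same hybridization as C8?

C8 is sp (two π bonds).
C1: sp2
C2: sp2
C3: sp2
C4: sp ✓
C5: sp2
C6: sp3
C7: sp3
C8: sp ✓
C9: sp ✓
3 carbons are sp.

3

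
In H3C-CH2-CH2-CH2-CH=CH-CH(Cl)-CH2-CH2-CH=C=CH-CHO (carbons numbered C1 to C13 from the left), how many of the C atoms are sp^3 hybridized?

7

C1: sp3 ✓
C2: sp3 ✓
C3: sp3 ✓
C4: sp3 ✓
C5: sp2
C6: sp2
C7: sp3 ✓
C8: sp3 ✓
C9: sp3 ✓
C10: sp2
C11: sp
C12: sp2
C13: sp2
C1, C2, C3, C4, C7, C8, C9 → 7 sp3 carbons.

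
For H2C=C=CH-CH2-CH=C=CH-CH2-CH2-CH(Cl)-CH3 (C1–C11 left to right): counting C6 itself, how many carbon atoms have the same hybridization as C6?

C6 is sp (two π bonds).
C1: sp2
C2: sp ✓
C3: sp2
C4: sp3
C5: sp2
C6: sp ✓
C7: sp2
C8: sp3
C9: sp3
C10: sp3
C11: sp3
2 carbons are sp.

2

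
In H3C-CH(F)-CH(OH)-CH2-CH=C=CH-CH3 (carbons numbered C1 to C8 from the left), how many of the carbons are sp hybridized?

1

C1: sp3
C2: sp3
C3: sp3
C4: sp3
C5: sp2
C6: sp ✓
C7: sp2
C8: sp3
C6 → 1 sp carbon.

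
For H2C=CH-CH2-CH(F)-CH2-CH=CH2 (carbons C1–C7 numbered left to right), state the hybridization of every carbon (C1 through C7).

C1 (3 σ bonds, plus one π bond) has steric number 3: sp2.
C2 — 3 σ bonds, plus one π bond. Steric number 3, so sp2.
C3 — 4 σ bonds. Steric number 4, so sp3.
C4: 4 σ bonds — 4 electron domains, sp3.
C5: 4 σ bonds — 4 electron domains, sp3.
C6: 3 σ bonds, plus one π bond — 3 electron domains, sp2.
C7: 3 σ bonds, plus one π bond; 3 regions of electron density → sp2.

C1 sp2, C2 sp2, C3 sp3, C4 sp3, C5 sp3, C6 sp2, C7 sp2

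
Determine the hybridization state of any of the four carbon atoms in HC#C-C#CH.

Every carbon is part of a C≡C triple bond: two σ regions → sp.

sp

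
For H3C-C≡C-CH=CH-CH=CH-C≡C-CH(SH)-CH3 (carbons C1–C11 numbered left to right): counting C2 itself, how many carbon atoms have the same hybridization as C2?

4

C2 is sp (two π bonds).
C1: sp3
C2: sp ✓
C3: sp ✓
C4: sp2
C5: sp2
C6: sp2
C7: sp2
C8: sp ✓
C9: sp ✓
C10: sp3
C11: sp3
4 carbons are sp.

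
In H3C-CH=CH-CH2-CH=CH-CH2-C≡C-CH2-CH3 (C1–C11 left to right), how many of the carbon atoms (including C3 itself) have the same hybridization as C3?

4

C3 is sp2 (one π bond).
C1: sp3
C2: sp2 ✓
C3: sp2 ✓
C4: sp3
C5: sp2 ✓
C6: sp2 ✓
C7: sp3
C8: sp
C9: sp
C10: sp3
C11: sp3
4 carbons are sp2.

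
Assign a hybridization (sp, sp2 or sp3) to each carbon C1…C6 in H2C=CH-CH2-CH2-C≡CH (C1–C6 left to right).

C1 (3 σ bonds, plus one π bond) has steric number 3: sp2.
C2 has 3 σ bonds, plus one π bond: steric number 3 → sp2.
C3: 4 σ bonds; 4 regions of electron density → sp3.
C4: 4 σ bonds — 4 electron domains, sp3.
C5 (2 σ bonds, plus two π bonds) has steric number 2: sp.
C6 carries 2 σ bonds, plus two π bonds, giving a steric number of 2, so it is sp.

C1 sp2, C2 sp2, C3 sp3, C4 sp3, C5 sp, C6 sp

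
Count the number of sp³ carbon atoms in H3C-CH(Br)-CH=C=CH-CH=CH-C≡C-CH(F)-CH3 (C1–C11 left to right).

4

C1: sp3 ✓
C2: sp3 ✓
C3: sp2
C4: sp
C5: sp2
C6: sp2
C7: sp2
C8: sp
C9: sp
C10: sp3 ✓
C11: sp3 ✓
C1, C2, C10, C11 → 4 sp3 carbons.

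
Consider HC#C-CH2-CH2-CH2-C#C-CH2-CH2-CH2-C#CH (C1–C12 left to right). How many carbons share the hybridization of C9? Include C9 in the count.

6

C9 is sp3 (only σ bonds).
C1: sp
C2: sp
C3: sp3 ✓
C4: sp3 ✓
C5: sp3 ✓
C6: sp
C7: sp
C8: sp3 ✓
C9: sp3 ✓
C10: sp3 ✓
C11: sp
C12: sp
6 carbons are sp3.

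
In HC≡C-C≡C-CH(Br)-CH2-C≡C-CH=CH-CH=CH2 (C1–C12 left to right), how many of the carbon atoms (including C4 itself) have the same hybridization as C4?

C4 is sp (two π bonds).
C1: sp ✓
C2: sp ✓
C3: sp ✓
C4: sp ✓
C5: sp3
C6: sp3
C7: sp ✓
C8: sp ✓
C9: sp2
C10: sp2
C11: sp2
C12: sp2
6 carbons are sp.

6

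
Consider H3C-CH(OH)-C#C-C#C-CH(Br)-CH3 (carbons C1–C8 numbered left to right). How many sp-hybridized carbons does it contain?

4

C1: sp3
C2: sp3
C3: sp ✓
C4: sp ✓
C5: sp ✓
C6: sp ✓
C7: sp3
C8: sp3
C3, C4, C5, C6 → 4 sp carbons.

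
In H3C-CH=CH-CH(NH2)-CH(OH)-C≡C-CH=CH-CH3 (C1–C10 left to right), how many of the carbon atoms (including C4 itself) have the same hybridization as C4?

C4 is sp3 (only σ bonds).
C1: sp3 ✓
C2: sp2
C3: sp2
C4: sp3 ✓
C5: sp3 ✓
C6: sp
C7: sp
C8: sp2
C9: sp2
C10: sp3 ✓
4 carbons are sp3.

4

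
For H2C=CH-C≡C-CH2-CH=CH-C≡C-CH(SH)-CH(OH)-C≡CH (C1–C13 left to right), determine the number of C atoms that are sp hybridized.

6

C1: sp2
C2: sp2
C3: sp ✓
C4: sp ✓
C5: sp3
C6: sp2
C7: sp2
C8: sp ✓
C9: sp ✓
C10: sp3
C11: sp3
C12: sp ✓
C13: sp ✓
C3, C4, C8, C9, C12, C13 → 6 sp carbons.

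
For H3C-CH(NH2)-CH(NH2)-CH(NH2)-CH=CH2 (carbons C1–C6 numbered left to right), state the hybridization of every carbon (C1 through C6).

C1 sp3, C2 sp3, C3 sp3, C4 sp3, C5 sp2, C6 sp2

C1 carries 4 σ bonds, giving a steric number of 4, so it is sp3.
C2 — 4 σ bonds. Steric number 4, so sp3.
C3 (4 σ bonds) has steric number 4: sp3.
C4 is sp3: 4 σ bonds, 4 electron-density regions.
C5 (3 σ bonds, plus one π bond) has steric number 3: sp2.
C6: 3 σ bonds, plus one π bond; 3 regions of electron density → sp2.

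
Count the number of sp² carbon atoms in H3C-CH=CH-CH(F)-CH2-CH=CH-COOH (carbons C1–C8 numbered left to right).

C1: sp3
C2: sp2 ✓
C3: sp2 ✓
C4: sp3
C5: sp3
C6: sp2 ✓
C7: sp2 ✓
C8: sp2 ✓
C2, C3, C6, C7, C8 → 5 sp2 carbons.

5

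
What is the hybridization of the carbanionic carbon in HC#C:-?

One σ bond + one lone pair = steric number 2 → sp.

sp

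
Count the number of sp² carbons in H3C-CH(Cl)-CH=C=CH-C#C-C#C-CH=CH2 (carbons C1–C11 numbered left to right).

C1: sp3
C2: sp3
C3: sp2 ✓
C4: sp
C5: sp2 ✓
C6: sp
C7: sp
C8: sp
C9: sp
C10: sp2 ✓
C11: sp2 ✓
C3, C5, C10, C11 → 4 sp2 carbons.

4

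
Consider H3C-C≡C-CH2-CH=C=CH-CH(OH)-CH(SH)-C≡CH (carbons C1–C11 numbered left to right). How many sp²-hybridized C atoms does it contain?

C1: sp3
C2: sp
C3: sp
C4: sp3
C5: sp2 ✓
C6: sp
C7: sp2 ✓
C8: sp3
C9: sp3
C10: sp
C11: sp
C5, C7 → 2 sp2 carbons.

2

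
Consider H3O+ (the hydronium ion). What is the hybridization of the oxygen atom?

Three σ bonds + one lone pair = steric number 4 → sp3.

sp^3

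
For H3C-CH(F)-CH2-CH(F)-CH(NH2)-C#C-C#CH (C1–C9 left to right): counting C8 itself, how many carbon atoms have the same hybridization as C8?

4

C8 is sp (two π bonds).
C1: sp3
C2: sp3
C3: sp3
C4: sp3
C5: sp3
C6: sp ✓
C7: sp ✓
C8: sp ✓
C9: sp ✓
4 carbons are sp.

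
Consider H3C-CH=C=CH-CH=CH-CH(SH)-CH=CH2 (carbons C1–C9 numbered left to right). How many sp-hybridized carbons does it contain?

C1: sp3
C2: sp2
C3: sp ✓
C4: sp2
C5: sp2
C6: sp2
C7: sp3
C8: sp2
C9: sp2
C3 → 1 sp carbon.

1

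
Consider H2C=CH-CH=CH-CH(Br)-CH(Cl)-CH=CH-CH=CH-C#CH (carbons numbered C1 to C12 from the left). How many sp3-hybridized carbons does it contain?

2

C1: sp2
C2: sp2
C3: sp2
C4: sp2
C5: sp3 ✓
C6: sp3 ✓
C7: sp2
C8: sp2
C9: sp2
C10: sp2
C11: sp
C12: sp
C5, C6 → 2 sp3 carbons.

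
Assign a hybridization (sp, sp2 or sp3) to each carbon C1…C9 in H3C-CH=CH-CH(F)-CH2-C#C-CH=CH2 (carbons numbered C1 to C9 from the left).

C1: 4 σ bonds; 4 regions of electron density → sp3.
C2 — 3 σ bonds, plus one π bond. Steric number 3, so sp2.
C3: 3 σ bonds, plus one π bond; 3 regions of electron density → sp2.
C4 carries 4 σ bonds, giving a steric number of 4, so it is sp3.
C5 has 4 σ bonds: steric number 4 → sp3.
C6 (2 σ bonds, plus two π bonds) has steric number 2: sp.
C7 carries 2 σ bonds, plus two π bonds, giving a steric number of 2, so it is sp.
C8 has 3 σ bonds, plus one π bond: steric number 3 → sp2.
C9: 3 σ bonds, plus one π bond — 3 electron domains, sp2.

C1 sp3, C2 sp2, C3 sp2, C4 sp3, C5 sp3, C6 sp, C7 sp, C8 sp2, C9 sp2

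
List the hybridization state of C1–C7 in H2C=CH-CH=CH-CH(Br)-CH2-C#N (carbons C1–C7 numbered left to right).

C1 sp2, C2 sp2, C3 sp2, C4 sp2, C5 sp3, C6 sp3, C7 sp

C1 (3 σ bonds, plus one π bond) has steric number 3: sp2.
C2: 3 σ bonds, plus one π bond — 3 electron domains, sp2.
C3 (3 σ bonds, plus one π bond) has steric number 3: sp2.
C4: 3 σ bonds, plus one π bond — 3 electron domains, sp2.
C5 — 4 σ bonds. Steric number 4, so sp3.
C6: 4 σ bonds — 4 electron domains, sp3.
C7 (2 σ bonds, plus two π bonds) has steric number 2: sp.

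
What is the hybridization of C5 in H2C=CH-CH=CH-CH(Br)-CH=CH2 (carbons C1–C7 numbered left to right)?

C5 is sp3: 4 σ bonds, 4 electron-density regions.

sp^3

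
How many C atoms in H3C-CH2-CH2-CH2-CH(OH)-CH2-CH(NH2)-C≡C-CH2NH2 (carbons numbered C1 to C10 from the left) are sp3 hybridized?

8

C1: sp3 ✓
C2: sp3 ✓
C3: sp3 ✓
C4: sp3 ✓
C5: sp3 ✓
C6: sp3 ✓
C7: sp3 ✓
C8: sp
C9: sp
C10: sp3 ✓
C1, C2, C3, C4, C5, C6, C7, C10 → 8 sp3 carbons.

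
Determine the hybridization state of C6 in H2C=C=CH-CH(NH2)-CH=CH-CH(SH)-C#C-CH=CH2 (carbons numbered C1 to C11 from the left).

C6 is sp2: 3 σ bonds, plus one π bond, 3 electron-density regions.

sp2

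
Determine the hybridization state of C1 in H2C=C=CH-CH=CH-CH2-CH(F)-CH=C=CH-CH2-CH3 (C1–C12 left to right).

C1 is sp2: 3 σ bonds, plus one π bond, 3 electron-density regions.

sp2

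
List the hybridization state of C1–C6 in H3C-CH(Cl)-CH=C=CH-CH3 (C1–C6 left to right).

C1 sp3, C2 sp3, C3 sp2, C4 sp, C5 sp2, C6 sp3

C1 — 4 σ bonds. Steric number 4, so sp3.
C2 (4 σ bonds) has steric number 4: sp3.
C3 (3 σ bonds, plus one π bond) has steric number 3: sp2.
C4 (2 σ bonds, plus two π bonds) has steric number 2: sp.
C5 has 3 σ bonds, plus one π bond: steric number 3 → sp2.
C6 is sp3: 4 σ bonds, 4 electron-density regions.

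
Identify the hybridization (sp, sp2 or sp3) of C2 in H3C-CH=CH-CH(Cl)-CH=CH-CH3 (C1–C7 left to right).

C2 is sp2: 3 σ bonds, plus one π bond, 3 electron-density regions.

sp^2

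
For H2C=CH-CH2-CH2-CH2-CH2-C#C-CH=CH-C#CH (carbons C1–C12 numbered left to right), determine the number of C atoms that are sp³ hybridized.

4

C1: sp2
C2: sp2
C3: sp3 ✓
C4: sp3 ✓
C5: sp3 ✓
C6: sp3 ✓
C7: sp
C8: sp
C9: sp2
C10: sp2
C11: sp
C12: sp
C3, C4, C5, C6 → 4 sp3 carbons.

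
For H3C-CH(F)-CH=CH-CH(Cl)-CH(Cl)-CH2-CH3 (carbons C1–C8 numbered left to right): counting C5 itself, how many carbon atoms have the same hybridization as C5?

C5 is sp3 (only σ bonds).
C1: sp3 ✓
C2: sp3 ✓
C3: sp2
C4: sp2
C5: sp3 ✓
C6: sp3 ✓
C7: sp3 ✓
C8: sp3 ✓
6 carbons are sp3.

6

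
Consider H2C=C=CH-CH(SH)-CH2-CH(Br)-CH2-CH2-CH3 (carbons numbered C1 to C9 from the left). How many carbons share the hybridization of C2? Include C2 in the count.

1

C2 is sp (two π bonds).
C1: sp2
C2: sp ✓
C3: sp2
C4: sp3
C5: sp3
C6: sp3
C7: sp3
C8: sp3
C9: sp3
1 carbon is sp.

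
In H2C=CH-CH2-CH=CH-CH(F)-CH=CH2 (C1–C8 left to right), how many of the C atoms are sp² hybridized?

C1: sp2 ✓
C2: sp2 ✓
C3: sp3
C4: sp2 ✓
C5: sp2 ✓
C6: sp3
C7: sp2 ✓
C8: sp2 ✓
C1, C2, C4, C5, C7, C8 → 6 sp2 carbons.

6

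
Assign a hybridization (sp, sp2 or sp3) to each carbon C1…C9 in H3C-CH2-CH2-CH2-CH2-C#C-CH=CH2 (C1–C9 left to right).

C1: 4 σ bonds; 4 regions of electron density → sp3.
C2 (4 σ bonds) has steric number 4: sp3.
C3 carries 4 σ bonds, giving a steric number of 4, so it is sp3.
C4 carries 4 σ bonds, giving a steric number of 4, so it is sp3.
C5 is sp3: 4 σ bonds, 4 electron-density regions.
C6 (2 σ bonds, plus two π bonds) has steric number 2: sp.
C7 is sp: 2 σ bonds, plus two π bonds, 2 electron-density regions.
C8 is sp2: 3 σ bonds, plus one π bond, 3 electron-density regions.
C9 is sp2: 3 σ bonds, plus one π bond, 3 electron-density regions.

C1 sp3, C2 sp3, C3 sp3, C4 sp3, C5 sp3, C6 sp, C7 sp, C8 sp2, C9 sp2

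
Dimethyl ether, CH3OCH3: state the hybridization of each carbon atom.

sp³

Each carbon atom: 4 σ bonds — 4 electron domains, sp3.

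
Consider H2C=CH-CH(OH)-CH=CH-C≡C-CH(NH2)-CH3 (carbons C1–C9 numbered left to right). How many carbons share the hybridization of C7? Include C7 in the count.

2

C7 is sp (two π bonds).
C1: sp2
C2: sp2
C3: sp3
C4: sp2
C5: sp2
C6: sp ✓
C7: sp ✓
C8: sp3
C9: sp3
2 carbons are sp.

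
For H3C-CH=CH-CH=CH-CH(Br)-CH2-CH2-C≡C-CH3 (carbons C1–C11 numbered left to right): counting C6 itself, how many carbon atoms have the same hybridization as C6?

5

C6 is sp3 (only σ bonds).
C1: sp3 ✓
C2: sp2
C3: sp2
C4: sp2
C5: sp2
C6: sp3 ✓
C7: sp3 ✓
C8: sp3 ✓
C9: sp
C10: sp
C11: sp3 ✓
5 carbons are sp3.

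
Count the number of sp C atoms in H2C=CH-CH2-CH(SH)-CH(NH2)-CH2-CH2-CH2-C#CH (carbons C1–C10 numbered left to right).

2

C1: sp2
C2: sp2
C3: sp3
C4: sp3
C5: sp3
C6: sp3
C7: sp3
C8: sp3
C9: sp ✓
C10: sp ✓
C9, C10 → 2 sp carbons.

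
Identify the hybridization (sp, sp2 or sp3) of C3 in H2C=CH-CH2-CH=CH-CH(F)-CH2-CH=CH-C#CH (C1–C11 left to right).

C3 (4 σ bonds) has steric number 4: sp3.

sp³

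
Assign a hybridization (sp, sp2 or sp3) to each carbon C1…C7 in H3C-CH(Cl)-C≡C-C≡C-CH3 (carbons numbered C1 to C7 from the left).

C1: 4 σ bonds; 4 regions of electron density → sp3.
C2: 4 σ bonds — 4 electron domains, sp3.
C3: 2 σ bonds, plus two π bonds; 2 regions of electron density → sp.
C4 has 2 σ bonds, plus two π bonds: steric number 2 → sp.
C5 has 2 σ bonds, plus two π bonds: steric number 2 → sp.
C6 — 2 σ bonds, plus two π bonds. Steric number 2, so sp.
C7 (4 σ bonds) has steric number 4: sp3.

C1 sp3, C2 sp3, C3 sp, C4 sp, C5 sp, C6 sp, C7 sp3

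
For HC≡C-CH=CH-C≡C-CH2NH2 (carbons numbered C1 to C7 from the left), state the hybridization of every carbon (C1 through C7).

C1 sp, C2 sp, C3 sp2, C4 sp2, C5 sp, C6 sp, C7 sp3

C1 carries 2 σ bonds, plus two π bonds, giving a steric number of 2, so it is sp.
C2 — 2 σ bonds, plus two π bonds. Steric number 2, so sp.
C3 is sp2: 3 σ bonds, plus one π bond, 3 electron-density regions.
C4 has 3 σ bonds, plus one π bond: steric number 3 → sp2.
C5 carries 2 σ bonds, plus two π bonds, giving a steric number of 2, so it is sp.
C6 (2 σ bonds, plus two π bonds) has steric number 2: sp.
C7 (4 σ bonds) has steric number 4: sp3.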